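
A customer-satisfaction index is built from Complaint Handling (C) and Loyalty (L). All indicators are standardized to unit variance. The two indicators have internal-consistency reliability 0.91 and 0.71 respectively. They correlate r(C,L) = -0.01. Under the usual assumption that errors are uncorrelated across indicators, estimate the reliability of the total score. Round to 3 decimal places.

0.808

Var(C+L) = 2 + 2·[(-0.01)] = 2 − 0.02 = 1.98.
Because errors are independent across components, Cov(Tᵢ,Tⱼ) = Cov(Xᵢ,Xⱼ); the off-diagonal part of the true-score variance is the same as above.
True-score variance = [0.91 + 0.71] − 0.02 = 1.62 − 0.02 = 1.6.
Reliability = 1.6 / 1.98 = 0.808.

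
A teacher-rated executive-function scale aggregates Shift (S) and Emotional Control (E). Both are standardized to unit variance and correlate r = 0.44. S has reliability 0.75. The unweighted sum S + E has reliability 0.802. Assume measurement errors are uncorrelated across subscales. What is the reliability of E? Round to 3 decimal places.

Var(S+E) = 2 + 2·0.44 = 2.880.
True-score variance = ρ_S + ρ_E + 2·0.44, so 0.802 = (0.75 + ρ_E + 0.88) / 2.880.
ρ_E = 0.802·2.880 − 0.75 − 0.88 = 0.680.

0.680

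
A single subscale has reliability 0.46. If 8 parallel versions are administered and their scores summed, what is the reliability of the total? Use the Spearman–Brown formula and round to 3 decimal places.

ρ_k = kρ / (1 + (k−1)ρ) = 8·0.46 / (1 + 7·0.46) = 3.680 / 4.220 = 0.872.

0.872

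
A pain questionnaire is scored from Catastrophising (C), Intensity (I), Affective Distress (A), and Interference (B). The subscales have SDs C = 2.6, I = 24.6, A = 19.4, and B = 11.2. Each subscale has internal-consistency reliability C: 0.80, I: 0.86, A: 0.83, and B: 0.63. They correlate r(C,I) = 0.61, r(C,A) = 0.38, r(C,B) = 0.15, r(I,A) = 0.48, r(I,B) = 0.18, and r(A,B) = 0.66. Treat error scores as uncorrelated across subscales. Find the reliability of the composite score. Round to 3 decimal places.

Var(C+I+A+B) = 2.6² + 24.6² + 19.4² + 11.2² + 2·[2.6·24.6·0.61 + 2.6·19.4·0.38 + 2.6·11.2·0.15 + 24.6·19.4·0.48 + 24.6·11.2·0.18 + 19.4·11.2·0.66] = 1113.72 + 969.249 = 2082.97.
Because errors are independent across components, Cov(Tᵢ,Tⱼ) = Cov(Xᵢ,Xⱼ); the off-diagonal part of the true-score variance is the same as above.
True-score variance = [2.6²·0.80 + 24.6²·0.86 + 19.4²·0.83 + 11.2²·0.63] + 969.249 = 917.252 + 969.249 = 1886.5.
Reliability = 1886.5 / 2082.97 = 0.906.

0.906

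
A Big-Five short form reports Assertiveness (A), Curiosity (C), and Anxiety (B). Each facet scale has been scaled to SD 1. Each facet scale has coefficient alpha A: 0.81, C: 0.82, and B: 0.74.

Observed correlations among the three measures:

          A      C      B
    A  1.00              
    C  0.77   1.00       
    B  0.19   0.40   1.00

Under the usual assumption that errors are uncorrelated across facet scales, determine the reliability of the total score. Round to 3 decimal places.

Var(A+C+B) = 3 + 2·[0.77 + 0.19 + 0.40] = 3 + 2.72 = 5.72.
With uncorrelated errors the cross-covariances are all true-score covariance, so they carry over unchanged; only the diagonal terms shrink to ρᵢσᵢ².
True-score variance = [0.81 + 0.82 + 0.74] + 2.72 = 2.37 + 2.72 = 5.09.
Reliability = 5.09 / 5.72 = 0.890.

0.890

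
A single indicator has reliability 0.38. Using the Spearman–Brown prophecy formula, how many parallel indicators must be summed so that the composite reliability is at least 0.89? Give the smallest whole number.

k ≥ ρ*(1−ρ₁)/(ρ₁(1−ρ*)) = 0.89·0.62 / (0.38·0.11) = 13.201.
Smallest integer k = 14.

14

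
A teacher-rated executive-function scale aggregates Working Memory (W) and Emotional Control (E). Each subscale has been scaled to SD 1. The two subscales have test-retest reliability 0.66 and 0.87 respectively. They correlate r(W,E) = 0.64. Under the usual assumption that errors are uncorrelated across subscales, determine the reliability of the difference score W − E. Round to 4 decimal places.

Var(W−E) = 1 + 1 − 2·0.64 = 2 − 1.28 = 0.72.
Because errors are independent across components, Cov(Tᵢ,Tⱼ) = Cov(Xᵢ,Xⱼ); the off-diagonal part of the true-score variance is the same as above.
True-score variance = [0.66 + 0.87] − 1.28 = 1.53 − 1.28 = 0.25.
Reliability = 0.25 / 0.72 = 0.3472.

0.3472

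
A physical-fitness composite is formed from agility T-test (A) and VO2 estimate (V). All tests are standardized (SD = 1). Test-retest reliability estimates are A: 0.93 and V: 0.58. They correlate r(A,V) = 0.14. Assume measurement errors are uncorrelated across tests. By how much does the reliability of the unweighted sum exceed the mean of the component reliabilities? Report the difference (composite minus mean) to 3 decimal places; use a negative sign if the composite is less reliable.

0.030

Var(sum) = 2 + 0.28 = 2.28; true-score variance = 1.51 + 0.28 = 1.79; composite reliability = 0.7851.
Mean component reliability = 0.7550.
Difference = 0.7851 − 0.7550 = 0.030.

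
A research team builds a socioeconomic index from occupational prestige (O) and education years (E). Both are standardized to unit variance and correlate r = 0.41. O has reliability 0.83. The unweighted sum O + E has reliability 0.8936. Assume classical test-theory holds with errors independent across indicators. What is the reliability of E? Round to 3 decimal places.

0.870

Var(O+E) = 2 + 2·0.41 = 2.820.
True-score variance = ρ_O + ρ_E + 2·0.41, so 0.8936 = (0.83 + ρ_E + 0.82) / 2.820.
ρ_E = 0.8936·2.820 − 0.83 − 0.82 = 0.870.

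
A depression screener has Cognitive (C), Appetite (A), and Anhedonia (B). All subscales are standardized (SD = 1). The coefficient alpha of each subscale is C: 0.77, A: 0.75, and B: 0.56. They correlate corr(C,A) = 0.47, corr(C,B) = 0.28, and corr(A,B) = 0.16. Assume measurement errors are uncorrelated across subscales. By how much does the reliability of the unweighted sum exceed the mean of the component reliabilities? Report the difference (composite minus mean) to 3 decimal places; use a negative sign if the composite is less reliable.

0.116

Var(sum) = 3 + 1.82 = 4.82; true-score variance = 2.08 + 1.82 = 3.9; composite reliability = 0.8091.
Mean component reliability = 0.6933.
Difference = 0.8091 − 0.6933 = 0.116.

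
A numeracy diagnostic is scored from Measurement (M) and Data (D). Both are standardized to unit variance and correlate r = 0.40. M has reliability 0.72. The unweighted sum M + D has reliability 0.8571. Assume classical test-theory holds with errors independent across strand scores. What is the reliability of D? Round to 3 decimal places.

Var(M+D) = 2 + 2·0.40 = 2.800.
True-score variance = ρ_M + ρ_D + 2·0.40, so 0.8571 = (0.72 + ρ_D + 0.80) / 2.800.
ρ_D = 0.8571·2.800 − 0.72 − 0.80 = 0.880.

0.880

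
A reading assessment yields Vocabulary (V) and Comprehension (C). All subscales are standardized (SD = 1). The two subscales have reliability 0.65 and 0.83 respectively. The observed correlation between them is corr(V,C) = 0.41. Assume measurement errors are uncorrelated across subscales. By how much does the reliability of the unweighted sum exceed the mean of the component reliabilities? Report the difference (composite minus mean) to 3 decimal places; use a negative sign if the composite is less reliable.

0.076

Var(sum) = 2 + 0.82 = 2.82; true-score variance = 1.48 + 0.82 = 2.3; composite reliability = 0.8156.
Mean component reliability = 0.7400.
Difference = 0.8156 − 0.7400 = 0.076.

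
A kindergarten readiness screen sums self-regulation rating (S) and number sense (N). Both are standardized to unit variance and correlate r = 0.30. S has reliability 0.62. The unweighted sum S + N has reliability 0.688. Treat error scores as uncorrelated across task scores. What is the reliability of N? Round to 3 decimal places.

0.569

Var(S+N) = 2 + 2·0.30 = 2.600.
True-score variance = ρ_S + ρ_N + 2·0.30, so 0.688 = (0.62 + ρ_N + 0.60) / 2.600.
ρ_N = 0.688·2.600 − 0.62 − 0.60 = 0.569.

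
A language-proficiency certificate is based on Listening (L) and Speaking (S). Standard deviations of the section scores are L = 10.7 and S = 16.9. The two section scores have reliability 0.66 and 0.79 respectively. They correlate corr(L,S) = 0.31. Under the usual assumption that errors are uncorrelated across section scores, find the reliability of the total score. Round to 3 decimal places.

0.807

Var(L+S) = 10.7² + 16.9² + 2·[10.7·16.9·0.31] = 400.1 + 112.115 = 512.215.
With uncorrelated errors the cross-covariances are all true-score covariance, so they carry over unchanged; only the diagonal terms shrink to ρᵢσᵢ².
True-score variance = [10.7²·0.66 + 16.9²·0.79] + 112.115 = 301.195 + 112.115 = 413.31.
Reliability = 413.31 / 512.215 = 0.807.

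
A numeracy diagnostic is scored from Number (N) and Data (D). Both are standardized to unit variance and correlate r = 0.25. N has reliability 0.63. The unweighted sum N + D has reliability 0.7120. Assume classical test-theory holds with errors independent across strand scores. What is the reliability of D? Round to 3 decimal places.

Var(N+D) = 2 + 2·0.25 = 2.500.
True-score variance = ρ_N + ρ_D + 2·0.25, so 0.7120 = (0.63 + ρ_D + 0.50) / 2.500.
ρ_D = 0.7120·2.500 − 0.63 − 0.50 = 0.650.

0.650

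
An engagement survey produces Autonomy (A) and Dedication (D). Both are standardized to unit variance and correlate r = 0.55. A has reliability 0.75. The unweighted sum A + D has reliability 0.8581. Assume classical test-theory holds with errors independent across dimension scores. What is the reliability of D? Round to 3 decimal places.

Var(A+D) = 2 + 2·0.55 = 3.100.
True-score variance = ρ_A + ρ_D + 2·0.55, so 0.8581 = (0.75 + ρ_D + 1.10) / 3.100.
ρ_D = 0.8581·3.100 − 0.75 − 1.10 = 0.810.

0.810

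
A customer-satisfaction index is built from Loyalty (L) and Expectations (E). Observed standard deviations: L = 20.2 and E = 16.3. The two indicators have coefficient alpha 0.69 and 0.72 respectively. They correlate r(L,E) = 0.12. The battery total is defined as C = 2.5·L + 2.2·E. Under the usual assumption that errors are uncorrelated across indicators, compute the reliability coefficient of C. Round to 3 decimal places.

Var(C) = 2.5²·20.2² + 2.2²·16.3² + 2·[5.5·20.2·16.3·0.12] = 3836.19 + 434.623 = 4270.81.
With uncorrelated errors the cross-covariances are all true-score covariance, so they carry over unchanged; only the diagonal terms shrink to ρᵢσᵢ².
True-score variance = [2.5²·20.2²·0.69 + 2.2²·16.3²·0.72] + 434.623 = 2685.55 + 434.623 = 3120.17.
Reliability = 3120.17 / 4270.81 = 0.731.

0.731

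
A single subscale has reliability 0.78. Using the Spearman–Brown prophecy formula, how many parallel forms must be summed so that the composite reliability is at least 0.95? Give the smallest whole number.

k ≥ ρ*(1−ρ₁)/(ρ₁(1−ρ*)) = 0.95·0.22 / (0.78·0.05) = 5.359.
Smallest integer k = 6.

6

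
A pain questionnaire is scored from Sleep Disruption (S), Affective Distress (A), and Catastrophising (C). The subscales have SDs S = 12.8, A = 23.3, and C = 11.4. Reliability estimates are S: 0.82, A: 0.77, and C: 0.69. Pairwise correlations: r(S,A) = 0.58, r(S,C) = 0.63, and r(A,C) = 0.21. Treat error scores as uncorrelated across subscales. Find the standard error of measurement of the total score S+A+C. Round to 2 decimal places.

13.95

Var(total) = 836.69 + 641.378 = 1478.07.
True-score variance = 642.047 + 641.378 = 1283.42, so reliability = 0.8683.
Error variance = 1478.07 − 1283.42 = 194.643; SEM = √194.643 = 13.95.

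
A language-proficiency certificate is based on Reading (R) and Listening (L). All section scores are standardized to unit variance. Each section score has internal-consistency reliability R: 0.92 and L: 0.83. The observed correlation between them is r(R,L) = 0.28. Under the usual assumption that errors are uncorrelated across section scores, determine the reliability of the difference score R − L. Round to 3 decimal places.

Var(R−L) = 1 + 1 − 2·0.28 = 2 − 0.56 = 1.44.
Under uncorrelated errors the observed covariances equal the true-score covariances, so only the own-variance terms attenuate.
True-score variance = [0.92 + 0.83] − 0.56 = 1.75 − 0.56 = 1.19.
Reliability = 1.19 / 1.44 = 0.826.

0.826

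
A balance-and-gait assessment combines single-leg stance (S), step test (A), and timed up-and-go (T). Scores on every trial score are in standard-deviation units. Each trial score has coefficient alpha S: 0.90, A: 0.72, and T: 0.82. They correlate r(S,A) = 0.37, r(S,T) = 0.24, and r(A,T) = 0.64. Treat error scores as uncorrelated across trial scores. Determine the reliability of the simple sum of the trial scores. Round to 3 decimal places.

Var(S+A+T) = 3 + 2·[0.37 + 0.24 + 0.64] = 3 + 2.5 = 5.5.
With uncorrelated errors the cross-covariances are all true-score covariance, so they carry over unchanged; only the diagonal terms shrink to ρᵢσᵢ².
True-score variance = [0.90 + 0.72 + 0.82] + 2.5 = 2.44 + 2.5 = 4.94.
Reliability = 4.94 / 5.5 = 0.898.

0.898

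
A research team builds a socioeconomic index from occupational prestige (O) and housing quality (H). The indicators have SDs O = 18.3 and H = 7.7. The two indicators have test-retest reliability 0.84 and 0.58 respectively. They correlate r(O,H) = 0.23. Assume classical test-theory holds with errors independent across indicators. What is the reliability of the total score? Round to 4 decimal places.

0.8290

Var(O+H) = 18.3² + 7.7² + 2·[18.3·7.7·0.23] = 394.18 + 64.8186 = 458.999.
Under uncorrelated errors the observed covariances equal the true-score covariances, so only the own-variance terms attenuate.
True-score variance = [18.3²·0.84 + 7.7²·0.58] + 64.8186 = 315.696 + 64.8186 = 380.514.
Reliability = 380.514 / 458.999 = 0.8290.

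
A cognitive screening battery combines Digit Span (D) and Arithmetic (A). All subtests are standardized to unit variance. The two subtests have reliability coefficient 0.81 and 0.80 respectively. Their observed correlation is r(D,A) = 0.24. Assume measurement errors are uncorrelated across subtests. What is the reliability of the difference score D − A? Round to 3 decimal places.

0.743

Var(D−A) = 1 + 1 − 2·0.24 = 2 − 0.48 = 1.52.
Because errors are independent across components, Cov(Tᵢ,Tⱼ) = Cov(Xᵢ,Xⱼ); the off-diagonal part of the true-score variance is the same as above.
True-score variance = [0.81 + 0.80] − 0.48 = 1.61 − 0.48 = 1.13.
Reliability = 1.13 / 1.52 = 0.743.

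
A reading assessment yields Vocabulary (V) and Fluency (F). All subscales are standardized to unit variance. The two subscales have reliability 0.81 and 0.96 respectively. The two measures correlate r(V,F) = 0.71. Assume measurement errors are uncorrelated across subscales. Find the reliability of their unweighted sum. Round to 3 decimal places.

0.933

Var(V+F) = 2 + 2·[0.71] = 2 + 1.42 = 3.42.
Under uncorrelated errors the observed covariances equal the true-score covariances, so only the own-variance terms attenuate.
True-score variance = [0.81 + 0.96] + 1.42 = 1.77 + 1.42 = 3.19.
Reliability = 3.19 / 3.42 = 0.933.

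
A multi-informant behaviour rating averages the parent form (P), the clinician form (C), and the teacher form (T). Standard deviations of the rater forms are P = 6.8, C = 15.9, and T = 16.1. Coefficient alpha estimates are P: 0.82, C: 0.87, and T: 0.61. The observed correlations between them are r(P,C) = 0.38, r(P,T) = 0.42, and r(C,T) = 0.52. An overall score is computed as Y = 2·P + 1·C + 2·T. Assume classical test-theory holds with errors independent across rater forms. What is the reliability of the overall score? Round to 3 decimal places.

Var(Y) = 2²·6.8² + 15.9² + 2²·16.1² + 2·[2·6.8·15.9·0.38 + 4·6.8·16.1·0.42 + 2·15.9·16.1·0.52] = 1474.61 + 1064.65 = 2539.26.
Because errors are independent across components, Cov(Tᵢ,Tⱼ) = Cov(Xᵢ,Xⱼ); the off-diagonal part of the true-score variance is the same as above.
True-score variance = [2²·6.8²·0.82 + 15.9²·0.87 + 2²·16.1²·0.61] + 1064.65 = 1004.08 + 1064.65 = 2068.74.
Reliability = 2068.74 / 2539.26 = 0.815.

0.815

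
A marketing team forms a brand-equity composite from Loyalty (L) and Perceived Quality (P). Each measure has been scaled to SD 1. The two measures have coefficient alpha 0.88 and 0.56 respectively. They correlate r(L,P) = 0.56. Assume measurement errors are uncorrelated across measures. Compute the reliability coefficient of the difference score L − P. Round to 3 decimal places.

0.364

Var(L−P) = 1 + 1 − 2·0.56 = 2 − 1.12 = 0.88.
Because errors are independent across components, Cov(Tᵢ,Tⱼ) = Cov(Xᵢ,Xⱼ); the off-diagonal part of the true-score variance is the same as above.
True-score variance = [0.88 + 0.56] − 1.12 = 1.44 − 1.12 = 0.32.
Reliability = 0.32 / 0.88 = 0.364.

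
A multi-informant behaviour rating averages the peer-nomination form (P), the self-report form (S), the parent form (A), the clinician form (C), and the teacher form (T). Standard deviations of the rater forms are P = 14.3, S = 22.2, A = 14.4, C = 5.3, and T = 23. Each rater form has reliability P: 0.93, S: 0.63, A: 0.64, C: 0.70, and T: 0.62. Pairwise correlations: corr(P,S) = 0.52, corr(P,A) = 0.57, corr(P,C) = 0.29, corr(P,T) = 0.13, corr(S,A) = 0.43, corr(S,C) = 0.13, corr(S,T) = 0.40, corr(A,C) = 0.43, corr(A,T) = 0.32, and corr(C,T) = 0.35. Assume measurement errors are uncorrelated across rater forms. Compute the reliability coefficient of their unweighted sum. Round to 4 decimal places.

Var(P+S+A+C+T) = 14.3² + 22.2² + 14.4² + 5.3² + 23² + 2·[14.3·22.2·0.52 + 14.3·14.4·0.57 + 14.3·5.3·0.29 + 14.3·23·0.13 + 22.2·14.4·0.43 + 22.2·5.3·0.13 + 22.2·23·0.40 + 14.4·5.3·0.43 + 14.4·23·0.32 + 5.3·23·0.35] = 1461.78 + 1771.31 = 3233.09.
Because errors are independent across components, Cov(Tᵢ,Tⱼ) = Cov(Xᵢ,Xⱼ); the off-diagonal part of the true-score variance is the same as above.
True-score variance = [14.3²·0.93 + 22.2²·0.63 + 14.4²·0.64 + 5.3²·0.70 + 23²·0.62] + 1771.31 = 981.018 + 1771.31 = 2752.33.
Reliability = 2752.33 / 3233.09 = 0.8513.

0.8513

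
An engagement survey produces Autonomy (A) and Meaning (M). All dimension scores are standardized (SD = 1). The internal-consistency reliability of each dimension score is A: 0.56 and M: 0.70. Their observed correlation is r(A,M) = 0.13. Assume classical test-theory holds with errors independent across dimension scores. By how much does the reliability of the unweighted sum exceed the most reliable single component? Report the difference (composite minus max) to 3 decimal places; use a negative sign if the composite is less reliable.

Var(sum) = 2 + 0.26 = 2.26; true-score variance = 1.26 + 0.26 = 1.52; composite reliability = 0.6726.
Max component reliability = 0.7000.
Difference = 0.6726 − 0.7000 = -0.027.

-0.027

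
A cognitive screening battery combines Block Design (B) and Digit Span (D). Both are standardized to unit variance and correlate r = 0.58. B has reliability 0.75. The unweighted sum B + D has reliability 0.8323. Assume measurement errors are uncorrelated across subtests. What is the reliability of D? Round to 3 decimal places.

0.720

Var(B+D) = 2 + 2·0.58 = 3.160.
True-score variance = ρ_B + ρ_D + 2·0.58, so 0.8323 = (0.75 + ρ_D + 1.16) / 3.160.
ρ_D = 0.8323·3.160 − 0.75 − 1.16 = 0.720.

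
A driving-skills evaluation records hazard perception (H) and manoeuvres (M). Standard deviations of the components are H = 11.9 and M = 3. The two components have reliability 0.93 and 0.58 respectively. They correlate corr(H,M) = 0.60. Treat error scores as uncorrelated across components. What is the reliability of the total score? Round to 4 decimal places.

Var(H+M) = 11.9² + 3² + 2·[11.9·3·0.60] = 150.61 + 42.84 = 193.45.
Under uncorrelated errors the observed covariances equal the true-score covariances, so only the own-variance terms attenuate.
True-score variance = [11.9²·0.93 + 3²·0.58] + 42.84 = 136.917 + 42.84 = 179.757.
Reliability = 179.757 / 193.45 = 0.9292.

0.9292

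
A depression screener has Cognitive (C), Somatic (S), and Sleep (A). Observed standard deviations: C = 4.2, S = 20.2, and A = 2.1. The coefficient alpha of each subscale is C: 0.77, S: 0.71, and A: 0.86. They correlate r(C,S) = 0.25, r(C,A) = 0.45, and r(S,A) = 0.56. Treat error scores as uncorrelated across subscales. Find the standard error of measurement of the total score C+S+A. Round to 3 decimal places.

11.091

Var(total) = 430.09 + 97.8684 = 527.958.
True-score variance = 307.084 + 97.8684 = 404.952, so reliability = 0.7670.
Error variance = 527.958 − 404.952 = 123.006; SEM = √123.006 = 11.091.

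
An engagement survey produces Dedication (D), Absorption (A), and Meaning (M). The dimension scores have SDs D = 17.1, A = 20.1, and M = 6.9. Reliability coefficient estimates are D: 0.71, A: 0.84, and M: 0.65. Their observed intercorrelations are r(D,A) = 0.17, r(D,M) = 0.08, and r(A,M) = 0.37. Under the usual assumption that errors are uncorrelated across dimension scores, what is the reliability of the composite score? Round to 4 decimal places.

0.8309

Var(D+A+M) = 17.1² + 20.1² + 6.9² + 2·[17.1·20.1·0.17 + 17.1·6.9·0.08 + 20.1·6.9·0.37] = 744.03 + 238.37 = 982.4.
Under uncorrelated errors the observed covariances equal the true-score covariances, so only the own-variance terms attenuate.
True-score variance = [17.1²·0.71 + 20.1²·0.84 + 6.9²·0.65] + 238.37 = 577.926 + 238.37 = 816.296.
Reliability = 816.296 / 982.4 = 0.8309.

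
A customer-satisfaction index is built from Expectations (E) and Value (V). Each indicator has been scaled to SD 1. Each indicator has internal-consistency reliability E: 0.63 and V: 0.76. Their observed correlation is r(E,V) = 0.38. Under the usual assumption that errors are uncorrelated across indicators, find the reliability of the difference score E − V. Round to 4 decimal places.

Var(E−V) = 1 + 1 − 2·0.38 = 2 − 0.76 = 1.24.
With uncorrelated errors the cross-covariances are all true-score covariance, so they carry over unchanged; only the diagonal terms shrink to ρᵢσᵢ².
True-score variance = [0.63 + 0.76] − 0.76 = 1.39 − 0.76 = 0.63.
Reliability = 0.63 / 1.24 = 0.5081.

0.5081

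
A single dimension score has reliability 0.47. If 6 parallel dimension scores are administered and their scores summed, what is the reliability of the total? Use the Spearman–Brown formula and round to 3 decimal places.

0.842

ρ_k = kρ / (1 + (k−1)ρ) = 6·0.47 / (1 + 5·0.47) = 2.820 / 3.350 = 0.842.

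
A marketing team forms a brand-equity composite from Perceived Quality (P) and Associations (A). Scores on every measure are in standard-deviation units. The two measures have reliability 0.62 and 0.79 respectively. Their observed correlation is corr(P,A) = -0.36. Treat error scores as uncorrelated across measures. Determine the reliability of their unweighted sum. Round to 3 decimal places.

Var(P+A) = 2 + 2·[(-0.36)] = 2 − 0.72 = 1.28.
Under uncorrelated errors the observed covariances equal the true-score covariances, so only the own-variance terms attenuate.
True-score variance = [0.62 + 0.79] − 0.72 = 1.41 − 0.72 = 0.69.
Reliability = 0.69 / 1.28 = 0.539.

0.539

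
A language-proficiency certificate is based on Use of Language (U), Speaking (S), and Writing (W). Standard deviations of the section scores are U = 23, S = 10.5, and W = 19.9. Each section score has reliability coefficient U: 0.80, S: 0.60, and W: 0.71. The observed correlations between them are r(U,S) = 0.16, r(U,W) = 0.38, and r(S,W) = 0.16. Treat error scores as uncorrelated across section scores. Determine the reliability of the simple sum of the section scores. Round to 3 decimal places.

0.827

Var(U+S+W) = 23² + 10.5² + 19.9² + 2·[23·10.5·0.16 + 23·19.9·0.38 + 10.5·19.9·0.16] = 1035.26 + 491.996 = 1527.26.
With uncorrelated errors the cross-covariances are all true-score covariance, so they carry over unchanged; only the diagonal terms shrink to ρᵢσᵢ².
True-score variance = [23²·0.80 + 10.5²·0.60 + 19.9²·0.71] + 491.996 = 770.517 + 491.996 = 1262.51.
Reliability = 1262.51 / 1527.26 = 0.827.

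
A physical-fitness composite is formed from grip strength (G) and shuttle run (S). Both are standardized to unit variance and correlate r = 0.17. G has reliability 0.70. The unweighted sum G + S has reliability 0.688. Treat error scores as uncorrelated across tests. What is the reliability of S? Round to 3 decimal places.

0.570

Var(G+S) = 2 + 2·0.17 = 2.340.
True-score variance = ρ_G + ρ_S + 2·0.17, so 0.688 = (0.70 + ρ_S + 0.34) / 2.340.
ρ_S = 0.688·2.340 − 0.70 − 0.34 = 0.570.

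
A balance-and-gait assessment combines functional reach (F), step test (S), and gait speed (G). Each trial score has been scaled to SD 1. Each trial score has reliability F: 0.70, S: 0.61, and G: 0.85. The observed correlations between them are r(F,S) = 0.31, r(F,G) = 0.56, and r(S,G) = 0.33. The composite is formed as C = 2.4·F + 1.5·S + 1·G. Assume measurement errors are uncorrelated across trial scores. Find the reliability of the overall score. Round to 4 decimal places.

Var(C) = 2.4² + 1.5² + 1 + 2·[3.6·0.31 + 2.4·0.56 + 1.5·0.33] = 9.01 + 5.91 = 14.92.
With uncorrelated errors the cross-covariances are all true-score covariance, so they carry over unchanged; only the diagonal terms shrink to ρᵢσᵢ².
True-score variance = [2.4²·0.70 + 1.5²·0.61 + 0.85] + 5.91 = 6.2545 + 5.91 = 12.1645.
Reliability = 12.1645 / 14.92 = 0.8153.

0.8153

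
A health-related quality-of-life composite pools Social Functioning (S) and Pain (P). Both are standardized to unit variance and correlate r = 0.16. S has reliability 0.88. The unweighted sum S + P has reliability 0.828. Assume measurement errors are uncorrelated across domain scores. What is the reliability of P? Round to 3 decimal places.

0.721

Var(S+P) = 2 + 2·0.16 = 2.320.
True-score variance = ρ_S + ρ_P + 2·0.16, so 0.828 = (0.88 + ρ_P + 0.32) / 2.320.
ρ_P = 0.828·2.320 − 0.88 − 0.32 = 0.721.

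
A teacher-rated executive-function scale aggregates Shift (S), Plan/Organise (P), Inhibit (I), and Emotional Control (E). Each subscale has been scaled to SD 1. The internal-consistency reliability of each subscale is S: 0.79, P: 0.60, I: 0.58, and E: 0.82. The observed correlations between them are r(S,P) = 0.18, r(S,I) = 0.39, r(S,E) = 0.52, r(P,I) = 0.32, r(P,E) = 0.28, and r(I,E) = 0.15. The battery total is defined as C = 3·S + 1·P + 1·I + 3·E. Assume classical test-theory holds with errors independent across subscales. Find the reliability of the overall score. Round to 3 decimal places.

Var(C) = 3² + 1 + 1 + 3² + 2·[3·0.18 + 3·0.39 + 9·0.52 + 0.32 + 3·0.28 + 3·0.15] = 20 + 16 = 36.
Because errors are independent across components, Cov(Tᵢ,Tⱼ) = Cov(Xᵢ,Xⱼ); the off-diagonal part of the true-score variance is the same as above.
True-score variance = [3²·0.79 + 0.60 + 0.58 + 3²·0.82] + 16 = 15.67 + 16 = 31.67.
Reliability = 31.67 / 36 = 0.880.

0.880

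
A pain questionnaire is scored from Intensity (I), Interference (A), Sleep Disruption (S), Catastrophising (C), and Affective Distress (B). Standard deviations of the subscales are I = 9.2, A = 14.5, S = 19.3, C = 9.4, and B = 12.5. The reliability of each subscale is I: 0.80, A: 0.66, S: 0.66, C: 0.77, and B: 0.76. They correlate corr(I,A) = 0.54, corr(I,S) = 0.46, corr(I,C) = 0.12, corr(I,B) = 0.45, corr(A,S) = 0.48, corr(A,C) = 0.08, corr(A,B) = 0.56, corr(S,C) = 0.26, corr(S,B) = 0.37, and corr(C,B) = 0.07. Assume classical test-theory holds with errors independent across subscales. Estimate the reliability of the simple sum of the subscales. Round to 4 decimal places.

0.8717

Var(I+A+S+C+B) = 9.2² + 14.5² + 19.3² + 9.4² + 12.5² + 2·[9.2·14.5·0.54 + 9.2·19.3·0.46 + 9.2·9.4·0.12 + 9.2·12.5·0.45 + 14.5·19.3·0.48 + 14.5·9.4·0.08 + 14.5·12.5·0.56 + 19.3·9.4·0.26 + 19.3·12.5·0.37 + 9.4·12.5·0.07] = 911.99 + 1214.46 = 2126.45.
Under uncorrelated errors the observed covariances equal the true-score covariances, so only the own-variance terms attenuate.
True-score variance = [9.2²·0.80 + 14.5²·0.66 + 19.3²·0.66 + 9.4²·0.77 + 12.5²·0.76] + 1214.46 = 639.108 + 1214.46 = 1853.57.
Reliability = 1853.57 / 2126.45 = 0.8717.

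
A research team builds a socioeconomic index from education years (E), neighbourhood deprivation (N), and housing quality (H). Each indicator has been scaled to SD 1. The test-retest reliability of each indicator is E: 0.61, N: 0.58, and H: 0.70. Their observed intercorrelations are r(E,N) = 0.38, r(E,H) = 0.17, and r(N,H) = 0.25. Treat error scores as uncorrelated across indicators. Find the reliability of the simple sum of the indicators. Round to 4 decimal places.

Var(E+N+H) = 3 + 2·[0.38 + 0.17 + 0.25] = 3 + 1.6 = 4.6.
Because errors are independent across components, Cov(Tᵢ,Tⱼ) = Cov(Xᵢ,Xⱼ); the off-diagonal part of the true-score variance is the same as above.
True-score variance = [0.61 + 0.58 + 0.70] + 1.6 = 1.89 + 1.6 = 3.49.
Reliability = 3.49 / 4.6 = 0.7587.

0.7587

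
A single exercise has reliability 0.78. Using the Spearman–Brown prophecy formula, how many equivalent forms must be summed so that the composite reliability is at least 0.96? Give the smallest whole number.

k ≥ ρ*(1−ρ₁)/(ρ₁(1−ρ*)) = 0.96·0.22 / (0.78·0.04) = 6.769.
Smallest integer k = 7.

7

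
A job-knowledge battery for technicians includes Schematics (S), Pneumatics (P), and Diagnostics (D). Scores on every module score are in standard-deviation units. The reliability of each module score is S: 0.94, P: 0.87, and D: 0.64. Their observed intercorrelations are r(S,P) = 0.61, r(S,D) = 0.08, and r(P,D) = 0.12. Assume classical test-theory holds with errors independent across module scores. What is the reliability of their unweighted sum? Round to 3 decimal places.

Var(S+P+D) = 3 + 2·[0.61 + 0.08 + 0.12] = 3 + 1.62 = 4.62.
Under uncorrelated errors the observed covariances equal the true-score covariances, so only the own-variance terms attenuate.
True-score variance = [0.94 + 0.87 + 0.64] + 1.62 = 2.45 + 1.62 = 4.07.
Reliability = 4.07 / 4.62 = 0.881.

0.881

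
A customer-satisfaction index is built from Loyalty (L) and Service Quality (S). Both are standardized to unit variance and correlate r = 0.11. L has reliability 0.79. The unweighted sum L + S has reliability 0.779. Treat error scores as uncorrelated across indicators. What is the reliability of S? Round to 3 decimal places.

Var(L+S) = 2 + 2·0.11 = 2.220.
True-score variance = ρ_L + ρ_S + 2·0.11, so 0.779 = (0.79 + ρ_S + 0.22) / 2.220.
ρ_S = 0.779·2.220 − 0.79 − 0.22 = 0.719.

0.719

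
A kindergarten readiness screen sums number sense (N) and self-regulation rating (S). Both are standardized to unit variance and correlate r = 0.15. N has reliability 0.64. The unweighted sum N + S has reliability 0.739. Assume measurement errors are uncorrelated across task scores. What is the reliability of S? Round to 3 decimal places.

Var(N+S) = 2 + 2·0.15 = 2.300.
True-score variance = ρ_N + ρ_S + 2·0.15, so 0.739 = (0.64 + ρ_S + 0.30) / 2.300.
ρ_S = 0.739·2.300 − 0.64 − 0.30 = 0.760.

0.760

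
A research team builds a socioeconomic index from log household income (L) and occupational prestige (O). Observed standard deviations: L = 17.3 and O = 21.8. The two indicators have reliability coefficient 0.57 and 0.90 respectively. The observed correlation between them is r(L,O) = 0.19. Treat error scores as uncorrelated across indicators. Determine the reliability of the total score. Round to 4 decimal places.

Var(L+O) = 17.3² + 21.8² + 2·[17.3·21.8·0.19] = 774.53 + 143.313 = 917.843.
Because errors are independent across components, Cov(Tᵢ,Tⱼ) = Cov(Xᵢ,Xⱼ); the off-diagonal part of the true-score variance is the same as above.
True-score variance = [17.3²·0.57 + 21.8²·0.90] + 143.313 = 598.311 + 143.313 = 741.625.
Reliability = 741.625 / 917.843 = 0.8080.

0.8080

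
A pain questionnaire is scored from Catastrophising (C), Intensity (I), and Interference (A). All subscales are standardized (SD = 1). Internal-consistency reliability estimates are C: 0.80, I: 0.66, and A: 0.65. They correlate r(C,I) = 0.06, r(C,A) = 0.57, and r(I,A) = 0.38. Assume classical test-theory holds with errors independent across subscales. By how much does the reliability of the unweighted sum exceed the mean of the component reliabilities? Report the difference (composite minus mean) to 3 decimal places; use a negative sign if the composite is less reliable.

0.119

Var(sum) = 3 + 2.02 = 5.02; true-score variance = 2.11 + 2.02 = 4.13; composite reliability = 0.8227.
Mean component reliability = 0.7033.
Difference = 0.8227 − 0.7033 = 0.119.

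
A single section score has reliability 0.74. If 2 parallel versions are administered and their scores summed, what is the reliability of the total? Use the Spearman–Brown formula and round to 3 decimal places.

ρ_k = kρ / (1 + (k−1)ρ) = 2·0.74 / (1 + 1·0.74) = 1.480 / 1.740 = 0.851.

0.851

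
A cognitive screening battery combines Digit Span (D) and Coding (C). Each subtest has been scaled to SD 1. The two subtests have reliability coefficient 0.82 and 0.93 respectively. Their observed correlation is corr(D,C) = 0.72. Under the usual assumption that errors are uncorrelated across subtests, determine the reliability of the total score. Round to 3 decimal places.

Var(D+C) = 2 + 2·[0.72] = 2 + 1.44 = 3.44.
Because errors are independent across components, Cov(Tᵢ,Tⱼ) = Cov(Xᵢ,Xⱼ); the off-diagonal part of the true-score variance is the same as above.
True-score variance = [0.82 + 0.93] + 1.44 = 1.75 + 1.44 = 3.19.
Reliability = 3.19 / 3.44 = 0.927.

0.927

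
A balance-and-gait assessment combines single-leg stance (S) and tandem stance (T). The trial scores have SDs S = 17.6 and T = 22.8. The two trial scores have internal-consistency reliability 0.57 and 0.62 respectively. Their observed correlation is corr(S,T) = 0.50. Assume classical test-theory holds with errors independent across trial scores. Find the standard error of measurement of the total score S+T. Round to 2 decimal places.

18.19

Var(total) = 829.6 + 401.28 = 1230.88.
True-score variance = 498.864 + 401.28 = 900.144, so reliability = 0.7313.
Error variance = 1230.88 − 900.144 = 330.736; SEM = √330.736 = 18.19.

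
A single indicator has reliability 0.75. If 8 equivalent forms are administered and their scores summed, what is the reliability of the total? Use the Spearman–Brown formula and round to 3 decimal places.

0.960

ρ_k = kρ / (1 + (k−1)ρ) = 8·0.75 / (1 + 7·0.75) = 6.000 / 6.250 = 0.960.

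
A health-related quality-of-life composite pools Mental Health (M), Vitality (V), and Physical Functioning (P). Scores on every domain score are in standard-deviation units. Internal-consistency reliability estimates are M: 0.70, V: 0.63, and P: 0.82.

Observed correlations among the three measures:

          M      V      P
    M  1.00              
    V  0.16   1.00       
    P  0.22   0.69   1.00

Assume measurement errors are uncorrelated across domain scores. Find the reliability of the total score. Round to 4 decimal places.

0.8346

Var(M+V+P) = 3 + 2·[0.16 + 0.22 + 0.69] = 3 + 2.14 = 5.14.
Because errors are independent across components, Cov(Tᵢ,Tⱼ) = Cov(Xᵢ,Xⱼ); the off-diagonal part of the true-score variance is the same as above.
True-score variance = [0.70 + 0.63 + 0.82] + 2.14 = 2.15 + 2.14 = 4.29.
Reliability = 4.29 / 5.14 = 0.8346.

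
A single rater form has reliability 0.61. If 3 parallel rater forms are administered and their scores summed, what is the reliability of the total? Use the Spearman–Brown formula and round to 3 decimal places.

0.824

ρ_k = kρ / (1 + (k−1)ρ) = 3·0.61 / (1 + 2·0.61) = 1.830 / 2.220 = 0.824.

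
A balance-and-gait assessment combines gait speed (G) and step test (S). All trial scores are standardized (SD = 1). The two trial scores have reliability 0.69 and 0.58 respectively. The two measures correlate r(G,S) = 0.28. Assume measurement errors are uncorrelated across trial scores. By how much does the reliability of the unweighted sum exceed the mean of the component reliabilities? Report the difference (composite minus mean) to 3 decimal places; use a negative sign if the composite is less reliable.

Var(sum) = 2 + 0.56 = 2.56; true-score variance = 1.27 + 0.56 = 1.83; composite reliability = 0.7148.
Mean component reliability = 0.6350.
Difference = 0.7148 − 0.6350 = 0.080.

0.080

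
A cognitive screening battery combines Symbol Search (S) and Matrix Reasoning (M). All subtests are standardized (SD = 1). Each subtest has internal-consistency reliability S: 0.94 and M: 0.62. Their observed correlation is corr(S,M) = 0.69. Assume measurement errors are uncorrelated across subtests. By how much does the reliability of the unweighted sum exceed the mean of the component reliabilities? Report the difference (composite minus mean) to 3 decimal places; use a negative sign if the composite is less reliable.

Var(sum) = 2 + 1.38 = 3.38; true-score variance = 1.56 + 1.38 = 2.94; composite reliability = 0.8698.
Mean component reliability = 0.7800.
Difference = 0.8698 − 0.7800 = 0.090.

0.090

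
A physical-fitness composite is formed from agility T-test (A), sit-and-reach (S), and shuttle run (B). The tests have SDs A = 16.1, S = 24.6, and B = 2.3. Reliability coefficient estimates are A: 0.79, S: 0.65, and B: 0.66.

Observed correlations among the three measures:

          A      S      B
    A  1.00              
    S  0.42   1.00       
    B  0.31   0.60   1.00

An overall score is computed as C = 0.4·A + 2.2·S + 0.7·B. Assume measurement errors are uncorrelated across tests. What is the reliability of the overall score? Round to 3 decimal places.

Var(C) = 0.4²·16.1² + 2.2²·24.6² + 0.7²·2.3² + 2·[0.88·16.1·24.6·0.42 + 0.28·16.1·2.3·0.31 + 1.54·24.6·2.3·0.60] = 2973.04 + 403.756 = 3376.8.
Because errors are independent across components, Cov(Tᵢ,Tⱼ) = Cov(Xᵢ,Xⱼ); the off-diagonal part of the true-score variance is the same as above.
True-score variance = [0.4²·16.1²·0.79 + 2.2²·24.6²·0.65 + 0.7²·2.3²·0.66] + 403.756 = 1938.31 + 403.756 = 2342.06.
Reliability = 2342.06 / 3376.8 = 0.694.

0.694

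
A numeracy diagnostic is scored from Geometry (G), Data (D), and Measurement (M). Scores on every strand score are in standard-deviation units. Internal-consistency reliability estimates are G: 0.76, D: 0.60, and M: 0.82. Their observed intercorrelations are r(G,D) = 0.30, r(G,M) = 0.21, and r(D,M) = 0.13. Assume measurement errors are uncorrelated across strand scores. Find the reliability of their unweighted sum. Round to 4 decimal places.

Var(G+D+M) = 3 + 2·[0.30 + 0.21 + 0.13] = 3 + 1.28 = 4.28.
With uncorrelated errors the cross-covariances are all true-score covariance, so they carry over unchanged; only the diagonal terms shrink to ρᵢσᵢ².
True-score variance = [0.76 + 0.60 + 0.82] + 1.28 = 2.18 + 1.28 = 3.46.
Reliability = 3.46 / 4.28 = 0.8084.

0.8084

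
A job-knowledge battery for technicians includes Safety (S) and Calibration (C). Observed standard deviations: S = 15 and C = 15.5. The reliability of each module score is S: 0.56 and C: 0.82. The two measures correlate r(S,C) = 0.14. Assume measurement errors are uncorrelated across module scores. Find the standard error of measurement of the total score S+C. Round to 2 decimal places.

11.93

Var(total) = 465.25 + 65.1 = 530.35.
True-score variance = 323.005 + 65.1 = 388.105, so reliability = 0.7318.
Error variance = 530.35 − 388.105 = 142.245; SEM = √142.245 = 11.93.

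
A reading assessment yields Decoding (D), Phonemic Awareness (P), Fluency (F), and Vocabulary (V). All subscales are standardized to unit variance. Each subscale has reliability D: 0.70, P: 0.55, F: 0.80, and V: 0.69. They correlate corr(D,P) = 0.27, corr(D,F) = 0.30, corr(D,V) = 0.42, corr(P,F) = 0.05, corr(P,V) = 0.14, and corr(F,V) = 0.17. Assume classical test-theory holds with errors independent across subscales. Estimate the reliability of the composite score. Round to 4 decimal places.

0.8119

Var(D+P+F+V) = 4 + 2·[0.27 + 0.30 + 0.42 + 0.05 + 0.14 + 0.17] = 4 + 2.7 = 6.7.
Because errors are independent across components, Cov(Tᵢ,Tⱼ) = Cov(Xᵢ,Xⱼ); the off-diagonal part of the true-score variance is the same as above.
True-score variance = [0.70 + 0.55 + 0.80 + 0.69] + 2.7 = 2.74 + 2.7 = 5.44.
Reliability = 5.44 / 6.7 = 0.8119.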